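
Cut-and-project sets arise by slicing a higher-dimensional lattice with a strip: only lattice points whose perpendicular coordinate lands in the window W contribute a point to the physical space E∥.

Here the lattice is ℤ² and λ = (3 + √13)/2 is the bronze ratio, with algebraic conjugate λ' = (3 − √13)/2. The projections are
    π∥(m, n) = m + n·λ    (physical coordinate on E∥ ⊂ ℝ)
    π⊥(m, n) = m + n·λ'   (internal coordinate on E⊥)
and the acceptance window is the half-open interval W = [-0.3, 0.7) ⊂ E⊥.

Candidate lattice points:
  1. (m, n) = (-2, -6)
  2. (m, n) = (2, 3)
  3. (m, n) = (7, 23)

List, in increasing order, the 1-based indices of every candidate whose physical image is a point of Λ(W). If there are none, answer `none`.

1, 3

Compute λ' = (3−√13)/2 = -0.30278, so π⊥(m,n) = m -0.30278·n.
[1] lift (-2,-6): star map gives -0.18335; window check -0.3 ≤ -0.18335 < 0.7 is true → IN Λ
[2] lift (2,3): star map gives 1.09167; window check -0.3 ≤ 1.09167 < 0.7 is false → out
[3] lift (7,23): star map gives 0.03616; window check -0.3 ≤ 0.03616 < 0.7 is true → IN Λ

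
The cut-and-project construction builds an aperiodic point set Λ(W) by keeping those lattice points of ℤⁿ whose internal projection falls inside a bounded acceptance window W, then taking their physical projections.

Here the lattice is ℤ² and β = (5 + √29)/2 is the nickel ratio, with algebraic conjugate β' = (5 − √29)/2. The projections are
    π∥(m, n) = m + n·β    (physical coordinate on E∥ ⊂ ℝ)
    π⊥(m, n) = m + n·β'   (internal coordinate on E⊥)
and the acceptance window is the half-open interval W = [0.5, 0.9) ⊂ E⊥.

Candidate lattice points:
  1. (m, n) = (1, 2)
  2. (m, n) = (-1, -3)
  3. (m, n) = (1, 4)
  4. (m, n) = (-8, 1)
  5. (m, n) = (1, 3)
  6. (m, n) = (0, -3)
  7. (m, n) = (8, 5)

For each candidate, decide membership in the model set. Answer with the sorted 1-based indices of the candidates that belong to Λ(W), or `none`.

1, 6

Numerically β ≈ 5.1926 and β' = −1/β ≈ -0.1926.
candidate 1: (m,n)=(1,2) → π∥ = 1+2·β ≈ 11.3852, π⊥ = 1+2·β' ≈ 0.6148 ∈ [0.5, 0.9) ⇒ IN Λ
candidate 2: (m,n)=(-1,-3) → π∥ = -1-3·β ≈ -16.5777, π⊥ = -1-3·β' ≈ -0.4223 ∉ [0.5, 0.9) ⇒ out
candidate 3: (m,n)=(1,4) → π∥ = 1+4·β ≈ 21.7703, π⊥ = 1+4·β' ≈ 0.2297 ∉ [0.5, 0.9) ⇒ out
candidate 4: (m,n)=(-8,1) → π∥ = -8+1·β ≈ -2.8074, π⊥ = -8+1·β' ≈ -8.1926 ∉ [0.5, 0.9) ⇒ out
candidate 5: (m,n)=(1,3) → π∥ = 1+3·β ≈ 16.5777, π⊥ = 1+3·β' ≈ 0.4223 ∉ [0.5, 0.9) ⇒ out
candidate 6: (m,n)=(0,-3) → π∥ = 0-3·β ≈ -15.5777, π⊥ = 0-3·β' ≈ 0.5777 ∈ [0.5, 0.9) ⇒ IN Λ
candidate 7: (m,n)=(8,5) → π∥ = 8+5·β ≈ 33.9629, π⊥ = 8+5·β' ≈ 7.0371 ∉ [0.5, 0.9) ⇒ out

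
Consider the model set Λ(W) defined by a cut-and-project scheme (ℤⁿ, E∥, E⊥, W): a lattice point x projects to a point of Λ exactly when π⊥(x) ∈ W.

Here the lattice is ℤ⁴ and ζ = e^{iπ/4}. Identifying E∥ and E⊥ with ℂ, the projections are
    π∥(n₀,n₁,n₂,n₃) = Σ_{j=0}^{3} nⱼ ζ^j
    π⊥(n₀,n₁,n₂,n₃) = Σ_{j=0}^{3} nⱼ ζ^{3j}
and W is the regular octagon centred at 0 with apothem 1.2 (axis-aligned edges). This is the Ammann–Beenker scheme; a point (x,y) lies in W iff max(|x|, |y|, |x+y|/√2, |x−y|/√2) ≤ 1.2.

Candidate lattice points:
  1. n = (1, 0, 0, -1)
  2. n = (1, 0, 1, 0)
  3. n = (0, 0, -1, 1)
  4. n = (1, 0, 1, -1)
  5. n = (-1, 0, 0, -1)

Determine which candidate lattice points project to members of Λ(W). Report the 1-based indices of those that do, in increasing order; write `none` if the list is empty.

1

Internal map: ζ^{3j} for j=0..3 gives (1,0), (−√2/2,√2/2), (0,−1), (√2/2,√2/2).
#1 (1, 0, 0, -1): internal (0.292893, -0.707107); octagon support 0.707107 vs apothem 1.2 → ∈ W
#2 (1, 0, 1, 0): internal (1.000000, -1.000000); octagon support 1.414214 vs apothem 1.2 → ∉ W
#3 (0, 0, -1, 1): internal (0.707107, 1.707107); octagon support 1.707107 vs apothem 1.2 → ∉ W
#4 (1, 0, 1, -1): internal (0.292893, -1.707107); octagon support 1.707107 vs apothem 1.2 → ∉ W
#5 (-1, 0, 0, -1): internal (-1.707107, -0.707107); octagon support 1.707107 vs apothem 1.2 → ∉ W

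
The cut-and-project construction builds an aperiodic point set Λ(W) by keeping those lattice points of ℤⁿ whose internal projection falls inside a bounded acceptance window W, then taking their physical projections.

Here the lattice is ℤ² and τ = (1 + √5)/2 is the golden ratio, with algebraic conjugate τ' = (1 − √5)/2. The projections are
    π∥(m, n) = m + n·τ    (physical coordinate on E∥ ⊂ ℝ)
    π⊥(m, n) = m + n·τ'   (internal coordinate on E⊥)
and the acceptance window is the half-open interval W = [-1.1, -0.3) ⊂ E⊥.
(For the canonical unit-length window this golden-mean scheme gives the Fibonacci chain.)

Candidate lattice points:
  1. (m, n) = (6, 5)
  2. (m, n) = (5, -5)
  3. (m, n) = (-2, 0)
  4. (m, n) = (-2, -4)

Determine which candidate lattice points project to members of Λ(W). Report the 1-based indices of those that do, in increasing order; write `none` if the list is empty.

none

τ' = (1−√5)/2 ≈ -0.618034.
#1 (6,5): internal coord 6 + (5)·τ' = +2.909830; +2.909830 ∉ [-1.1, -0.3) → out
#2 (5,-5): internal coord 5 + (-5)·τ' = +8.090170; +8.090170 ∉ [-1.1, -0.3) → out
#3 (-2,0): internal coord -2 + (0)·τ' = -2.000000; -2.000000 ∉ [-1.1, -0.3) → out
#4 (-2,-4): internal coord -2 + (-4)·τ' = +0.472136; +0.472136 ∉ [-1.1, -0.3) → out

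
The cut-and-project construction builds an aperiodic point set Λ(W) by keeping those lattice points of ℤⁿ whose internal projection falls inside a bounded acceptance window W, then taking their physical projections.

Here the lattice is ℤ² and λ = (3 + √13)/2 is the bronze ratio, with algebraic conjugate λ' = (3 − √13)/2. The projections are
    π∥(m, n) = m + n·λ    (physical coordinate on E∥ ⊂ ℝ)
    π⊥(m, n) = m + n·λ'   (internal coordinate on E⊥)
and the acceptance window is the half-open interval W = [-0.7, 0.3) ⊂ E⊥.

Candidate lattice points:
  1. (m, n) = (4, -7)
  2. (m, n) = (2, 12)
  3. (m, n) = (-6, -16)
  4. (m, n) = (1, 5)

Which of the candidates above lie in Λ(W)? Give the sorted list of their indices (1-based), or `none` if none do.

4

Numerically λ ≈ 3.30278 and λ' = −1/λ ≈ -0.30278.
#1 (4,-7): internal coord 4 + (-7)·λ' = +6.11943; +6.11943 ∉ [-0.7, 0.3) → out
#2 (2,12): internal coord 2 + (12)·λ' = -1.63331; -1.63331 ∉ [-0.7, 0.3) → out
#3 (-6,-16): internal coord -6 + (-16)·λ' = -1.15559; -1.15559 ∉ [-0.7, 0.3) → out
#4 (1,5): internal coord 1 + (5)·λ' = -0.51388; -0.51388 ∈ [-0.7, 0.3) → IN Λ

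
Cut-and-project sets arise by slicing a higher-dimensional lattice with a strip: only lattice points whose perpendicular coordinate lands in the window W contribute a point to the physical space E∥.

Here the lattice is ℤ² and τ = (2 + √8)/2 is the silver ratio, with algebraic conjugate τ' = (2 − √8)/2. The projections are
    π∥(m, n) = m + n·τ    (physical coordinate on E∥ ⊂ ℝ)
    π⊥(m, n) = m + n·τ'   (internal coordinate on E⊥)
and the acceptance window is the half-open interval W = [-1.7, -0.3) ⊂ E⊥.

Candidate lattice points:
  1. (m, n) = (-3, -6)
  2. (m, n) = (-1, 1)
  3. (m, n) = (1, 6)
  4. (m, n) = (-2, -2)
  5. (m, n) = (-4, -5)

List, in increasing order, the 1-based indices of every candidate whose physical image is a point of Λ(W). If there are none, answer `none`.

Compute τ' = (2−√8)/2 = -0.414214, so π⊥(m,n) = m -0.414214·n.
[1] lift (-3,-6): star map gives -0.514719; window check -1.7 ≤ -0.514719 < -0.3 is true → IN Λ
[2] lift (-1,1): star map gives -1.414214; window check -1.7 ≤ -1.414214 < -0.3 is true → IN Λ
[3] lift (1,6): star map gives -1.485281; window check -1.7 ≤ -1.485281 < -0.3 is true → IN Λ
[4] lift (-2,-2): star map gives -1.171573; window check -1.7 ≤ -1.171573 < -0.3 is true → IN Λ
[5] lift (-4,-5): star map gives -1.928932; window check -1.7 ≤ -1.928932 < -0.3 is false → out

1, 2, 3, 4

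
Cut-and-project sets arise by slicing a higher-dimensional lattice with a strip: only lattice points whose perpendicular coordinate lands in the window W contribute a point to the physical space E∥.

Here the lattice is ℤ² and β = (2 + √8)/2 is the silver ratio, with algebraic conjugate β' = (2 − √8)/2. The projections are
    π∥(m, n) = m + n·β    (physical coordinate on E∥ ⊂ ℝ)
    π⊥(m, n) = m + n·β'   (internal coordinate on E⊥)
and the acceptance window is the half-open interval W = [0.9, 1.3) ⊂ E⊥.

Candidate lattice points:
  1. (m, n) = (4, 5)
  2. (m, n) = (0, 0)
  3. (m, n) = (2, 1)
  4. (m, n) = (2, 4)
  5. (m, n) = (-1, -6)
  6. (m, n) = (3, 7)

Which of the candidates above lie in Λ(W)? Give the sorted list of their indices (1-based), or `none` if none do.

Compute β' = (2−√8)/2 = -0.41421, so π⊥(m,n) = m -0.41421·n.
#1 (4,5): internal coord 4 + (5)·β' = +1.92893; +1.92893 ∉ [0.9, 1.3) → out
#2 (0,0): internal coord 0 + (0)·β' = +0.00000; +0.00000 ∉ [0.9, 1.3) → out
#3 (2,1): internal coord 2 + (1)·β' = +1.58579; +1.58579 ∉ [0.9, 1.3) → out
#4 (2,4): internal coord 2 + (4)·β' = +0.34315; +0.34315 ∉ [0.9, 1.3) → out
#5 (-1,-6): internal coord -1 + (-6)·β' = +1.48528; +1.48528 ∉ [0.9, 1.3) → out
#6 (3,7): internal coord 3 + (7)·β' = +0.10051; +0.10051 ∉ [0.9, 1.3) → out

none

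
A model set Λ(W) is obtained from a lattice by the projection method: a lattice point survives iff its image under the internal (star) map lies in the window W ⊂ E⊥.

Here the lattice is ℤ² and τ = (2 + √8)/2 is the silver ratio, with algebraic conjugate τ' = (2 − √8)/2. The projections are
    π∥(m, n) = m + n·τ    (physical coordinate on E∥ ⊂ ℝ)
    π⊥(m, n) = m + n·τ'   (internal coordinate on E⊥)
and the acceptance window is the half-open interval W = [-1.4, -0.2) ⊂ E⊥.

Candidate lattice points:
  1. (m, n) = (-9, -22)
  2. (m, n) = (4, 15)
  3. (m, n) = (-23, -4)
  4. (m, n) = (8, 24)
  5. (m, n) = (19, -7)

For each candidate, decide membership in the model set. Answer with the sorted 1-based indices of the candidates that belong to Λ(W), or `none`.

none

Compute τ' = (2−√8)/2 = -0.414214, so π⊥(m,n) = m -0.414214·n.
[1] lift (-9,-22): star map gives 0.112698; window check -1.4 ≤ 0.112698 < -0.2 is false → out
[2] lift (4,15): star map gives -2.213203; window check -1.4 ≤ -2.213203 < -0.2 is false → out
[3] lift (-23,-4): star map gives -21.343146; window check -1.4 ≤ -21.343146 < -0.2 is false → out
[4] lift (8,24): star map gives -1.941125; window check -1.4 ≤ -1.941125 < -0.2 is false → out
[5] lift (19,-7): star map gives 21.899495; window check -1.4 ≤ 21.899495 < -0.2 is false → out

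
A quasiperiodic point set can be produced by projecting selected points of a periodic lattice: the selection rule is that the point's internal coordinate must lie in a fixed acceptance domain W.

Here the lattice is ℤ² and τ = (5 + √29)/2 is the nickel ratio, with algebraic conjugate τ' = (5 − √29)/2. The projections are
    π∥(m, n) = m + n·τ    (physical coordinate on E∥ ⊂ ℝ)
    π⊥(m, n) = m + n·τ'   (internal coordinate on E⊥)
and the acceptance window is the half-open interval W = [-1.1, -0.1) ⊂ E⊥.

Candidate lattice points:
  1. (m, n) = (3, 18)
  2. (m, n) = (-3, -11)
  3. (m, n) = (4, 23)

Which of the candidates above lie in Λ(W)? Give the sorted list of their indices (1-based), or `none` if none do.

1, 2, 3

Compute τ' = (5−√29)/2 = -0.1926, so π⊥(m,n) = m -0.1926·n.
[1] lift (3,18): star map gives -0.4665; window check -1.1 ≤ -0.4665 < -0.1 is true → IN Λ
[2] lift (-3,-11): star map gives -0.8816; window check -1.1 ≤ -0.8816 < -0.1 is true → IN Λ
[3] lift (4,23): star map gives -0.4294; window check -1.1 ≤ -0.4294 < -0.1 is true → IN Λ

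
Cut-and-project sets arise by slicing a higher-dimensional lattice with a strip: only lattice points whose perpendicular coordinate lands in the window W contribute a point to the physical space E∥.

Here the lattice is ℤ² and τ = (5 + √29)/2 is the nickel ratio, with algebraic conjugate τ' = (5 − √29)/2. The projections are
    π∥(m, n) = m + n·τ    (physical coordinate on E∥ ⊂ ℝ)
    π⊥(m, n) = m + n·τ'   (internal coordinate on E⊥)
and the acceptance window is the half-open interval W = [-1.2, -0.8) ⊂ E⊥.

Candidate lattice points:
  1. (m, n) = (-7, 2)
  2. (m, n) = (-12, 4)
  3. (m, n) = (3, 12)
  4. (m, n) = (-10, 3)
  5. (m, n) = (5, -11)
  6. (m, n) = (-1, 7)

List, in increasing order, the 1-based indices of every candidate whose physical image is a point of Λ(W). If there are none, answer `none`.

τ' = (5−√29)/2 ≈ -0.192582.
[1] lift (-7,2): star map gives -7.385165; window check -1.2 ≤ -7.385165 < -0.8 is false → out
[2] lift (-12,4): star map gives -12.770330; window check -1.2 ≤ -12.770330 < -0.8 is false → out
[3] lift (3,12): star map gives 0.689011; window check -1.2 ≤ 0.689011 < -0.8 is false → out
[4] lift (-10,3): star map gives -10.577747; window check -1.2 ≤ -10.577747 < -0.8 is false → out
[5] lift (5,-11): star map gives 7.118406; window check -1.2 ≤ 7.118406 < -0.8 is false → out
[6] lift (-1,7): star map gives -2.348077; window check -1.2 ≤ -2.348077 < -0.8 is false → out

none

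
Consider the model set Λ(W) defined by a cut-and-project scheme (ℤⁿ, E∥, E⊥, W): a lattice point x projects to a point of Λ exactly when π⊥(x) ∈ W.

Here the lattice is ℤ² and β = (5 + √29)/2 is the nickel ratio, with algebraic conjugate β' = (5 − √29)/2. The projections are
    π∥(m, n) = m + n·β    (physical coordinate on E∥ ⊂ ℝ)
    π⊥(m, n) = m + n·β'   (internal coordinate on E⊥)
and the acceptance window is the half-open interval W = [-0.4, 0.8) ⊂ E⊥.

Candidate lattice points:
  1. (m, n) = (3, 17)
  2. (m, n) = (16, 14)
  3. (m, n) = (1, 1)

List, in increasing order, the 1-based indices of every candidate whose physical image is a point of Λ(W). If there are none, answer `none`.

Numerically β ≈ 5.1926 and β' = −1/β ≈ -0.1926.
candidate 1: (m,n)=(3,17) → π∥ = 3+17·β ≈ 91.2739, π⊥ = 3+17·β' ≈ -0.2739 ∈ [-0.4, 0.8) ⇒ IN Λ
candidate 2: (m,n)=(16,14) → π∥ = 16+14·β ≈ 88.6962, π⊥ = 16+14·β' ≈ 13.3038 ∉ [-0.4, 0.8) ⇒ out
candidate 3: (m,n)=(1,1) → π∥ = 1+1·β ≈ 6.1926, π⊥ = 1+1·β' ≈ 0.8074 ∉ [-0.4, 0.8) ⇒ out

1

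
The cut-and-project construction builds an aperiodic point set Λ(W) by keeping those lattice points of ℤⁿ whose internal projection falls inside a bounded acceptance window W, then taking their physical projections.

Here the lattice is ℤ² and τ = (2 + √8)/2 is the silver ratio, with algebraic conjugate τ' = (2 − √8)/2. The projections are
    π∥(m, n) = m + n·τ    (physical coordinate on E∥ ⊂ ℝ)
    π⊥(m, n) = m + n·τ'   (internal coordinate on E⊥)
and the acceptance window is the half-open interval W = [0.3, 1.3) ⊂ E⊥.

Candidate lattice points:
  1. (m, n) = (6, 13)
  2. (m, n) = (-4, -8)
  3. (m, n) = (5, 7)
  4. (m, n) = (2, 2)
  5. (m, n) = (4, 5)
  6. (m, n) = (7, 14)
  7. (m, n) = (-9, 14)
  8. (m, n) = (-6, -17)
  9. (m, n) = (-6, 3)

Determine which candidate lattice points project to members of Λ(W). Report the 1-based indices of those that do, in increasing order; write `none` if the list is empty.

τ' = (2−√8)/2 ≈ -0.414214.
candidate 1: (m,n)=(6,13) → π∥ = 6+13·τ ≈ 37.384776, π⊥ = 6+13·τ' ≈ 0.615224 ∈ [0.3, 1.3) ⇒ IN Λ
candidate 2: (m,n)=(-4,-8) → π∥ = -4-8·τ ≈ -23.313708, π⊥ = -4-8·τ' ≈ -0.686292 ∉ [0.3, 1.3) ⇒ out
candidate 3: (m,n)=(5,7) → π∥ = 5+7·τ ≈ 21.899495, π⊥ = 5+7·τ' ≈ 2.100505 ∉ [0.3, 1.3) ⇒ out
candidate 4: (m,n)=(2,2) → π∥ = 2+2·τ ≈ 6.828427, π⊥ = 2+2·τ' ≈ 1.171573 ∈ [0.3, 1.3) ⇒ IN Λ
candidate 5: (m,n)=(4,5) → π∥ = 4+5·τ ≈ 16.071068, π⊥ = 4+5·τ' ≈ 1.928932 ∉ [0.3, 1.3) ⇒ out
candidate 6: (m,n)=(7,14) → π∥ = 7+14·τ ≈ 40.798990, π⊥ = 7+14·τ' ≈ 1.201010 ∈ [0.3, 1.3) ⇒ IN Λ
candidate 7: (m,n)=(-9,14) → π∥ = -9+14·τ ≈ 24.798990, π⊥ = -9+14·τ' ≈ -14.798990 ∉ [0.3, 1.3) ⇒ out
candidate 8: (m,n)=(-6,-17) → π∥ = -6-17·τ ≈ -47.041631, π⊥ = -6-17·τ' ≈ 1.041631 ∈ [0.3, 1.3) ⇒ IN Λ
candidate 9: (m,n)=(-6,3) → π∥ = -6+3·τ ≈ 1.242641, π⊥ = -6+3·τ' ≈ -7.242641 ∉ [0.3, 1.3) ⇒ out

1, 4, 6, 8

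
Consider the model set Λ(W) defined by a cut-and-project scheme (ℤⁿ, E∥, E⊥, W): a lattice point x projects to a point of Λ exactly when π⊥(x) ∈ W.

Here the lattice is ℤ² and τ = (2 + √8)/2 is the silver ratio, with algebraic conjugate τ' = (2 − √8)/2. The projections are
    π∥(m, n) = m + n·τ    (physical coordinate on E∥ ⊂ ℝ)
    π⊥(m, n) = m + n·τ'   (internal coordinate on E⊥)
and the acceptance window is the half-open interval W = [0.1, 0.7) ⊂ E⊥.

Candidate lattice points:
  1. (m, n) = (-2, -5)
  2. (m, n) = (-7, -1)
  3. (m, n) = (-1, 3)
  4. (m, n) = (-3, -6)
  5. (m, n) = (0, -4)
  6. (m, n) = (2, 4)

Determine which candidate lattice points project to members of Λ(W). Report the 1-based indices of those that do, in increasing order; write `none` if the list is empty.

6

Compute τ' = (2−√8)/2 = -0.4142, so π⊥(m,n) = m -0.4142·n.
candidate 1: (m,n)=(-2,-5) → π∥ = -2-5·τ ≈ -14.0711, π⊥ = -2-5·τ' ≈ 0.0711 ∉ [0.1, 0.7) ⇒ out
candidate 2: (m,n)=(-7,-1) → π∥ = -7-1·τ ≈ -9.4142, π⊥ = -7-1·τ' ≈ -6.5858 ∉ [0.1, 0.7) ⇒ out
candidate 3: (m,n)=(-1,3) → π∥ = -1+3·τ ≈ 6.2426, π⊥ = -1+3·τ' ≈ -2.2426 ∉ [0.1, 0.7) ⇒ out
candidate 4: (m,n)=(-3,-6) → π∥ = -3-6·τ ≈ -17.4853, π⊥ = -3-6·τ' ≈ -0.5147 ∉ [0.1, 0.7) ⇒ out
candidate 5: (m,n)=(0,-4) → π∥ = 0-4·τ ≈ -9.6569, π⊥ = 0-4·τ' ≈ 1.6569 ∉ [0.1, 0.7) ⇒ out
candidate 6: (m,n)=(2,4) → π∥ = 2+4·τ ≈ 11.6569, π⊥ = 2+4·τ' ≈ 0.3431 ∈ [0.1, 0.7) ⇒ IN Λ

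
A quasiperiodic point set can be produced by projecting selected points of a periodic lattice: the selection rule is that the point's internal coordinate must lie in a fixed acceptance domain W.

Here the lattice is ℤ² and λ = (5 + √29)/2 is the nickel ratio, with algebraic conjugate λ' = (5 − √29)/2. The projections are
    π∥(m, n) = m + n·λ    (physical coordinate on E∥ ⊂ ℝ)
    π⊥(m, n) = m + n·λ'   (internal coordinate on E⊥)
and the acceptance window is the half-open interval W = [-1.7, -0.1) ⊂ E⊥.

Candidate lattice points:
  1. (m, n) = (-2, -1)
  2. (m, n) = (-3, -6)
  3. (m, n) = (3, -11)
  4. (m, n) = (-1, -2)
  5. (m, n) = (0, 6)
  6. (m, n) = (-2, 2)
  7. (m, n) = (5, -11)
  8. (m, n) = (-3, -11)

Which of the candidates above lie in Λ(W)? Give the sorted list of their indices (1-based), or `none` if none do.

Numerically λ ≈ 5.19258 and λ' = −1/λ ≈ -0.19258.
[1] lift (-2,-1): star map gives -1.80742; window check -1.7 ≤ -1.80742 < -0.1 is false → out
[2] lift (-3,-6): star map gives -1.84451; window check -1.7 ≤ -1.84451 < -0.1 is false → out
[3] lift (3,-11): star map gives 5.11841; window check -1.7 ≤ 5.11841 < -0.1 is false → out
[4] lift (-1,-2): star map gives -0.61484; window check -1.7 ≤ -0.61484 < -0.1 is true → IN Λ
[5] lift (0,6): star map gives -1.15549; window check -1.7 ≤ -1.15549 < -0.1 is true → IN Λ
[6] lift (-2,2): star map gives -2.38516; window check -1.7 ≤ -2.38516 < -0.1 is false → out
[7] lift (5,-11): star map gives 7.11841; window check -1.7 ≤ 7.11841 < -0.1 is false → out
[8] lift (-3,-11): star map gives -0.88159; window check -1.7 ≤ -0.88159 < -0.1 is true → IN Λ

4, 5, 8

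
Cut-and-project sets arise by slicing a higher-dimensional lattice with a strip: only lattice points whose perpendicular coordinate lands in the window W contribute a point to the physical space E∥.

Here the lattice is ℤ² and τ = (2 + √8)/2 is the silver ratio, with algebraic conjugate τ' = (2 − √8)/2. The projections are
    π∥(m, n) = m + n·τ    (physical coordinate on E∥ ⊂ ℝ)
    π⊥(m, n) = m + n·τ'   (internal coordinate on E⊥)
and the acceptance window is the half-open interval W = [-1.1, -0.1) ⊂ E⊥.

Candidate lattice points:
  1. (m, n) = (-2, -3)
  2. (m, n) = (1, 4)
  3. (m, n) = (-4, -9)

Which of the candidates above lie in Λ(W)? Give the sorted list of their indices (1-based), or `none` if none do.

1, 2, 3

Compute τ' = (2−√8)/2 = -0.414214, so π⊥(m,n) = m -0.414214·n.
#1 (-2,-3): internal coord -2 + (-3)·τ' = -0.757359; -0.757359 ∈ [-1.1, -0.1) → IN Λ
#2 (1,4): internal coord 1 + (4)·τ' = -0.656854; -0.656854 ∈ [-1.1, -0.1) → IN Λ
#3 (-4,-9): internal coord -4 + (-9)·τ' = -0.272078; -0.272078 ∈ [-1.1, -0.1) → IN Λ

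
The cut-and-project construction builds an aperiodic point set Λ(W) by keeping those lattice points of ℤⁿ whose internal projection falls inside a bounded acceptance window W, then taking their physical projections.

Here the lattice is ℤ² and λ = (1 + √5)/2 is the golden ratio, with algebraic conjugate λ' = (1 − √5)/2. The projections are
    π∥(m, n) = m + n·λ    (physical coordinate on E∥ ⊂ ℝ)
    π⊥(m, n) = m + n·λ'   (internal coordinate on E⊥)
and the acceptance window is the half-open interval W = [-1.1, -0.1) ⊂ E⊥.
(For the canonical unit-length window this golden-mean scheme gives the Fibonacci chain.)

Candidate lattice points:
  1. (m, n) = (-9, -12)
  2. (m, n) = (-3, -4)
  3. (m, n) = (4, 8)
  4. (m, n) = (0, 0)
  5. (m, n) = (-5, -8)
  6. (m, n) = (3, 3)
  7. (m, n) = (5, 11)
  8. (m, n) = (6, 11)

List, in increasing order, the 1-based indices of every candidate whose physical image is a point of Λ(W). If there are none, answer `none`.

2, 3, 8

λ' = (1−√5)/2 ≈ -0.6180.
[1] lift (-9,-12): star map gives -1.5836; window check -1.1 ≤ -1.5836 < -0.1 is false → out
[2] lift (-3,-4): star map gives -0.5279; window check -1.1 ≤ -0.5279 < -0.1 is true → IN Λ
[3] lift (4,8): star map gives -0.9443; window check -1.1 ≤ -0.9443 < -0.1 is true → IN Λ
[4] lift (0,0): star map gives 0.0000; window check -1.1 ≤ 0.0000 < -0.1 is false → out
[5] lift (-5,-8): star map gives -0.0557; window check -1.1 ≤ -0.0557 < -0.1 is false → out
[6] lift (3,3): star map gives 1.1459; window check -1.1 ≤ 1.1459 < -0.1 is false → out
[7] lift (5,11): star map gives -1.7984; window check -1.1 ≤ -1.7984 < -0.1 is false → out
[8] lift (6,11): star map gives -0.7984; window check -1.1 ≤ -0.7984 < -0.1 is true → IN Λ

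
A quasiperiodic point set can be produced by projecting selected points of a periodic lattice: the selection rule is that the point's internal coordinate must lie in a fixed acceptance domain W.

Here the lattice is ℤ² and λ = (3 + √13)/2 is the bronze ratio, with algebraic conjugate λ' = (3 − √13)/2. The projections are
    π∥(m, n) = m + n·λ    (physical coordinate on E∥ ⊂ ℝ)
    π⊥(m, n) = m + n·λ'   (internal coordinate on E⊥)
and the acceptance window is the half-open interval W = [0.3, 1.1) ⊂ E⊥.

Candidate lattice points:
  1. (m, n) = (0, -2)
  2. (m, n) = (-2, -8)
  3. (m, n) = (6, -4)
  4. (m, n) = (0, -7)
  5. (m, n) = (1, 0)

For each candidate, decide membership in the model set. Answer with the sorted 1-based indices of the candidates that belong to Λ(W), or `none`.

1, 2, 5

λ' = (3−√13)/2 ≈ -0.30278.
candidate 1: (m,n)=(0,-2) → π∥ = 0-2·λ ≈ -6.60555, π⊥ = 0-2·λ' ≈ 0.60555 ∈ [0.3, 1.1) ⇒ IN Λ
candidate 2: (m,n)=(-2,-8) → π∥ = -2-8·λ ≈ -28.42221, π⊥ = -2-8·λ' ≈ 0.42221 ∈ [0.3, 1.1) ⇒ IN Λ
candidate 3: (m,n)=(6,-4) → π∥ = 6-4·λ ≈ -7.21110, π⊥ = 6-4·λ' ≈ 7.21110 ∉ [0.3, 1.1) ⇒ out
candidate 4: (m,n)=(0,-7) → π∥ = 0-7·λ ≈ -23.11943, π⊥ = 0-7·λ' ≈ 2.11943 ∉ [0.3, 1.1) ⇒ out
candidate 5: (m,n)=(1,0) → π∥ = 1+0·λ ≈ 1.00000, π⊥ = 1+0·λ' ≈ 1.00000 ∈ [0.3, 1.1) ⇒ IN Λ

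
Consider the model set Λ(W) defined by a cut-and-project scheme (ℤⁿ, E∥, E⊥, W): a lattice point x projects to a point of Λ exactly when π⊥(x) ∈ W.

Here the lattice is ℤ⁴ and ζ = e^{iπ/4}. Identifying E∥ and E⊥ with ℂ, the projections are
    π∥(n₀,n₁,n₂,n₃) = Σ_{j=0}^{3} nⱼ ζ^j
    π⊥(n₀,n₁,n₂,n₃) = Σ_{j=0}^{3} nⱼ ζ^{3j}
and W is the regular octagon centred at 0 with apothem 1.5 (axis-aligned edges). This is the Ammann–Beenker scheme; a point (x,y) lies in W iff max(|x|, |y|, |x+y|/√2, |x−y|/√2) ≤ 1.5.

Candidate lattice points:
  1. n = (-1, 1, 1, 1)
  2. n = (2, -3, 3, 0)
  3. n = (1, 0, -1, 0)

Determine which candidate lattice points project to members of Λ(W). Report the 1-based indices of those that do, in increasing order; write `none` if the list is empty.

With ζ = e^{iπ/4} the internal vectors are ζ^0,ζ^3,ζ^6,ζ^9.
#1 (-1, 1, 1, 1): internal (-1.000000, 0.414214); octagon support 1.000000 vs apothem 1.5 → ∈ W
#2 (2, -3, 3, 0): internal (4.121320, -5.121320); octagon support 6.535534 vs apothem 1.5 → ∉ W
#3 (1, 0, -1, 0): internal (1.000000, 1.000000); octagon support 1.414214 vs apothem 1.5 → ∈ W

1, 3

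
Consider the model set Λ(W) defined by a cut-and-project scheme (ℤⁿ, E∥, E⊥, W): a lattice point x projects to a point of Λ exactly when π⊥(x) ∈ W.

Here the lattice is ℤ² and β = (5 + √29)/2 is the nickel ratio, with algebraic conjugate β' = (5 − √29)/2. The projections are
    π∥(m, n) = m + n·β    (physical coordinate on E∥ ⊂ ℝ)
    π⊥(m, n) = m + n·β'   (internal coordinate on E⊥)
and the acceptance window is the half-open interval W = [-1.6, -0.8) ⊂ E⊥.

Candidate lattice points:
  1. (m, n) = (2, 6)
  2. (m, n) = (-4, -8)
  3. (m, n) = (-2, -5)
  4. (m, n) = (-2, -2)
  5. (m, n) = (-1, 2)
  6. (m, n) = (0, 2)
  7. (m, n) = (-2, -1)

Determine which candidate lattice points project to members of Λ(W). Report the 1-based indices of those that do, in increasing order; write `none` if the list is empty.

3, 5

β' = (5−√29)/2 ≈ -0.19258.
[1] lift (2,6): star map gives 0.84451; window check -1.6 ≤ 0.84451 < -0.8 is false → out
[2] lift (-4,-8): star map gives -2.45934; window check -1.6 ≤ -2.45934 < -0.8 is false → out
[3] lift (-2,-5): star map gives -1.03709; window check -1.6 ≤ -1.03709 < -0.8 is true → IN Λ
[4] lift (-2,-2): star map gives -1.61484; window check -1.6 ≤ -1.61484 < -0.8 is false → out
[5] lift (-1,2): star map gives -1.38516; window check -1.6 ≤ -1.38516 < -0.8 is true → IN Λ
[6] lift (0,2): star map gives -0.38516; window check -1.6 ≤ -0.38516 < -0.8 is false → out
[7] lift (-2,-1): star map gives -1.80742; window check -1.6 ≤ -1.80742 < -0.8 is false → out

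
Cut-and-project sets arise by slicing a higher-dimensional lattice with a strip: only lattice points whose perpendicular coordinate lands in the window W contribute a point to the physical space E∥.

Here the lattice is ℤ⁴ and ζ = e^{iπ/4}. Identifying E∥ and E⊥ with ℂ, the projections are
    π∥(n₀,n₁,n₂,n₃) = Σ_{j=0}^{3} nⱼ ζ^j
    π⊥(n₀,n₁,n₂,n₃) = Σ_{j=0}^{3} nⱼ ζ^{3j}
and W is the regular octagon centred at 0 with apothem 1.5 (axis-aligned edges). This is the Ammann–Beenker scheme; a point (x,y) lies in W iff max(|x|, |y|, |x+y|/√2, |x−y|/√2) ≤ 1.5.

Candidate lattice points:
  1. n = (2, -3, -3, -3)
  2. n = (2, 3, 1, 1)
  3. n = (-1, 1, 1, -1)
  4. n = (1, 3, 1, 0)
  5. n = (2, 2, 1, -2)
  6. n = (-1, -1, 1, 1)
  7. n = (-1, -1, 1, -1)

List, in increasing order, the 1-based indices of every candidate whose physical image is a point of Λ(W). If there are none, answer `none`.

5, 6

Internal map: ζ^{3j} for j=0..3 gives (1,0), (−√2/2,√2/2), (0,−1), (√2/2,√2/2).
candidate 1: n = (2, -3, -3, -3) → π⊥ ≈ (+2.0000, -1.2426); max(|x|,|y|,|x±y|/√2) = 2.2929 > 1.5 ⇒ ∉ W
candidate 2: n = (2, 3, 1, 1) → π⊥ ≈ (+0.5858, +1.8284); max(|x|,|y|,|x±y|/√2) = 1.8284 > 1.5 ⇒ ∉ W
candidate 3: n = (-1, 1, 1, -1) → π⊥ ≈ (-2.4142, -1.0000); max(|x|,|y|,|x±y|/√2) = 2.4142 > 1.5 ⇒ ∉ W
candidate 4: n = (1, 3, 1, 0) → π⊥ ≈ (-1.1213, +1.1213); max(|x|,|y|,|x±y|/√2) = 1.5858 > 1.5 ⇒ ∉ W
candidate 5: n = (2, 2, 1, -2) → π⊥ ≈ (-0.8284, -1.0000); max(|x|,|y|,|x±y|/√2) = 1.2929 ≤ 1.5 ⇒ ∈ W
candidate 6: n = (-1, -1, 1, 1) → π⊥ ≈ (+0.4142, -1.0000); max(|x|,|y|,|x±y|/√2) = 1.0000 ≤ 1.5 ⇒ ∈ W
candidate 7: n = (-1, -1, 1, -1) → π⊥ ≈ (-1.0000, -2.4142); max(|x|,|y|,|x±y|/√2) = 2.4142 > 1.5 ⇒ ∉ W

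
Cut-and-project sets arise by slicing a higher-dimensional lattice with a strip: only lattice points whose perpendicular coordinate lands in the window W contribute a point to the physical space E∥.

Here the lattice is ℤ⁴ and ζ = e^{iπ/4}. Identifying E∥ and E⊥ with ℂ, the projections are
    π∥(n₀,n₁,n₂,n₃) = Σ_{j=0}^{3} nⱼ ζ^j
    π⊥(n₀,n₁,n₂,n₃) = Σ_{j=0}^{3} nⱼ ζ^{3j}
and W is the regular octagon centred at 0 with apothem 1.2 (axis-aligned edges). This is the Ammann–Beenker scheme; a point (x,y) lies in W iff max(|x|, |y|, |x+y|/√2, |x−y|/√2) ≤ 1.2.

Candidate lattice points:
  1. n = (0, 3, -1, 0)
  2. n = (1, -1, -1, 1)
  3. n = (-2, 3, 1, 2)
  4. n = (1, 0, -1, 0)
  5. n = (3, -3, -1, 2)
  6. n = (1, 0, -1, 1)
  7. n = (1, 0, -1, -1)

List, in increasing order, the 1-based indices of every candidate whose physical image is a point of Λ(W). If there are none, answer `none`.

7

Internal map: ζ^{3j} for j=0..3 gives (1,0), (−√2/2,√2/2), (0,−1), (√2/2,√2/2).
candidate 1: n = (0, 3, -1, 0) → π⊥ ≈ (-2.121320, +3.121320); max(|x|,|y|,|x±y|/√2) = 3.707107 > 1.2 ⇒ ∉ W
candidate 2: n = (1, -1, -1, 1) → π⊥ ≈ (+2.414214, +1.000000); max(|x|,|y|,|x±y|/√2) = 2.414214 > 1.2 ⇒ ∉ W
candidate 3: n = (-2, 3, 1, 2) → π⊥ ≈ (-2.707107, +2.535534); max(|x|,|y|,|x±y|/√2) = 3.707107 > 1.2 ⇒ ∉ W
candidate 4: n = (1, 0, -1, 0) → π⊥ ≈ (+1.000000, +1.000000); max(|x|,|y|,|x±y|/√2) = 1.414214 > 1.2 ⇒ ∉ W
candidate 5: n = (3, -3, -1, 2) → π⊥ ≈ (+6.535534, +0.292893); max(|x|,|y|,|x±y|/√2) = 6.535534 > 1.2 ⇒ ∉ W
candidate 6: n = (1, 0, -1, 1) → π⊥ ≈ (+1.707107, +1.707107); max(|x|,|y|,|x±y|/√2) = 2.414214 > 1.2 ⇒ ∉ W
candidate 7: n = (1, 0, -1, -1) → π⊥ ≈ (+0.292893, +0.292893); max(|x|,|y|,|x±y|/√2) = 0.414214 ≤ 1.2 ⇒ ∈ W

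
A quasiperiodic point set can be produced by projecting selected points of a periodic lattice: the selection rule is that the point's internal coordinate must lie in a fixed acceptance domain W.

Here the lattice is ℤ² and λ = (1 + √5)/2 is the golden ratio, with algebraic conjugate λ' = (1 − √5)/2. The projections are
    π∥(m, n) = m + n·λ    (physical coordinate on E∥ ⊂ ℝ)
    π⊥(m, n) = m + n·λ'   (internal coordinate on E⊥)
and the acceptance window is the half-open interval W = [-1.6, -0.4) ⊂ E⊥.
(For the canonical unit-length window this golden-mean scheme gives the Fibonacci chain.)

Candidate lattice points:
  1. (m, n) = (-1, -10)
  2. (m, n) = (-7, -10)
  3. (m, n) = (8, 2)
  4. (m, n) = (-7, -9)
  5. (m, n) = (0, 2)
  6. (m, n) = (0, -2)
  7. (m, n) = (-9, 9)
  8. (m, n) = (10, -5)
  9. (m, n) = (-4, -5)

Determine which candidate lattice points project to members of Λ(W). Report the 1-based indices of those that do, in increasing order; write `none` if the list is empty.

2, 4, 5, 9

Compute λ' = (1−√5)/2 = -0.6180, so π⊥(m,n) = m -0.6180·n.
#1 (-1,-10): internal coord -1 + (-10)·λ' = +5.1803; +5.1803 ∉ [-1.6, -0.4) → out
#2 (-7,-10): internal coord -7 + (-10)·λ' = -0.8197; -0.8197 ∈ [-1.6, -0.4) → IN Λ
#3 (8,2): internal coord 8 + (2)·λ' = +6.7639; +6.7639 ∉ [-1.6, -0.4) → out
#4 (-7,-9): internal coord -7 + (-9)·λ' = -1.4377; -1.4377 ∈ [-1.6, -0.4) → IN Λ
#5 (0,2): internal coord 0 + (2)·λ' = -1.2361; -1.2361 ∈ [-1.6, -0.4) → IN Λ
#6 (0,-2): internal coord 0 + (-2)·λ' = +1.2361; +1.2361 ∉ [-1.6, -0.4) → out
#7 (-9,9): internal coord -9 + (9)·λ' = -14.5623; -14.5623 ∉ [-1.6, -0.4) → out
#8 (10,-5): internal coord 10 + (-5)·λ' = +13.0902; +13.0902 ∉ [-1.6, -0.4) → out
#9 (-4,-5): internal coord -4 + (-5)·λ' = -0.9098; -0.9098 ∈ [-1.6, -0.4) → IN Λ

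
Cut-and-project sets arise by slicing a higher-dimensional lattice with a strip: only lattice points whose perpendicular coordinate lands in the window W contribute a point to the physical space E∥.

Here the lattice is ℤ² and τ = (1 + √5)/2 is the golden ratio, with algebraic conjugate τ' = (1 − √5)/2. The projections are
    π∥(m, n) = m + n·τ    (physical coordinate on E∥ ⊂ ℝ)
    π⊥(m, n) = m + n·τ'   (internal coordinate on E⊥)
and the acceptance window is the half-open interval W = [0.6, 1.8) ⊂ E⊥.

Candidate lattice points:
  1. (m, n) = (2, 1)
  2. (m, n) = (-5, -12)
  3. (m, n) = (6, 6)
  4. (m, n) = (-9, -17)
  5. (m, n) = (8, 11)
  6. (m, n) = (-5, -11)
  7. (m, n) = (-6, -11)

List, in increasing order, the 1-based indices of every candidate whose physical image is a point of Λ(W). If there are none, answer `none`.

1, 4, 5, 6, 7

Compute τ' = (1−√5)/2 = -0.61803, so π⊥(m,n) = m -0.61803·n.
[1] lift (2,1): star map gives 1.38197; window check 0.6 ≤ 1.38197 < 1.8 is true → IN Λ
[2] lift (-5,-12): star map gives 2.41641; window check 0.6 ≤ 2.41641 < 1.8 is false → out
[3] lift (6,6): star map gives 2.29180; window check 0.6 ≤ 2.29180 < 1.8 is false → out
[4] lift (-9,-17): star map gives 1.50658; window check 0.6 ≤ 1.50658 < 1.8 is true → IN Λ
[5] lift (8,11): star map gives 1.20163; window check 0.6 ≤ 1.20163 < 1.8 is true → IN Λ
[6] lift (-5,-11): star map gives 1.79837; window check 0.6 ≤ 1.79837 < 1.8 is true → IN Λ
[7] lift (-6,-11): star map gives 0.79837; window check 0.6 ≤ 0.79837 < 1.8 is true → IN Λ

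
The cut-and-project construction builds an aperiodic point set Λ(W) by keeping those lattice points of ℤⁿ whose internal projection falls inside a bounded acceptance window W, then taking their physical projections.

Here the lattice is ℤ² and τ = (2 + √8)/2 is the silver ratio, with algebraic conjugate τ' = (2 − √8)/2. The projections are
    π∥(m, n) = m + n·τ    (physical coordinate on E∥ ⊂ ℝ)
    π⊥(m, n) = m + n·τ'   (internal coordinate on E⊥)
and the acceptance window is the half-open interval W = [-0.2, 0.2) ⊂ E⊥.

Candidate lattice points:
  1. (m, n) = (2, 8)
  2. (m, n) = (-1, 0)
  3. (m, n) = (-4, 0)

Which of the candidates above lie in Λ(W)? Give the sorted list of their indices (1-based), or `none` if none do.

Compute τ' = (2−√8)/2 = -0.414214, so π⊥(m,n) = m -0.414214·n.
candidate 1: (m,n)=(2,8) → π∥ = 2+8·τ ≈ 21.313708, π⊥ = 2+8·τ' ≈ -1.313708 ∉ [-0.2, 0.2) ⇒ out
candidate 2: (m,n)=(-1,0) → π∥ = -1+0·τ ≈ -1.000000, π⊥ = -1+0·τ' ≈ -1.000000 ∉ [-0.2, 0.2) ⇒ out
candidate 3: (m,n)=(-4,0) → π∥ = -4+0·τ ≈ -4.000000, π⊥ = -4+0·τ' ≈ -4.000000 ∉ [-0.2, 0.2) ⇒ out

none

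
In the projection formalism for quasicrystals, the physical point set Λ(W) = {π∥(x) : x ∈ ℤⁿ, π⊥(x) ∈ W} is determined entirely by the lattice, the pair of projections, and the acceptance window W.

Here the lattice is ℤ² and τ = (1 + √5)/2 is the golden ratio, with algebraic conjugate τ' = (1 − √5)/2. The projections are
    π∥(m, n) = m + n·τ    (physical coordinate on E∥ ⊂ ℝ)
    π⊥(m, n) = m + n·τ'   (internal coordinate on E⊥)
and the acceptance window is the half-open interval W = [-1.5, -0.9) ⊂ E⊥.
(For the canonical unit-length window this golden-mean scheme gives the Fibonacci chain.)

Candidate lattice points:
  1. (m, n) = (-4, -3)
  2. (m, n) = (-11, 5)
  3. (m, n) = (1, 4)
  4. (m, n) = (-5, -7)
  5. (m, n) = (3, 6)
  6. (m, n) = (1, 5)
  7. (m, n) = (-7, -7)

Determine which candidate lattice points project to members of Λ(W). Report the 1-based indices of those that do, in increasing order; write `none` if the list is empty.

3

Compute τ' = (1−√5)/2 = -0.6180, so π⊥(m,n) = m -0.6180·n.
candidate 1: (m,n)=(-4,-3) → π∥ = -4-3·τ ≈ -8.8541, π⊥ = -4-3·τ' ≈ -2.1459 ∉ [-1.5, -0.9) ⇒ out
candidate 2: (m,n)=(-11,5) → π∥ = -11+5·τ ≈ -2.9098, π⊥ = -11+5·τ' ≈ -14.0902 ∉ [-1.5, -0.9) ⇒ out
candidate 3: (m,n)=(1,4) → π∥ = 1+4·τ ≈ 7.4721, π⊥ = 1+4·τ' ≈ -1.4721 ∈ [-1.5, -0.9) ⇒ IN Λ
candidate 4: (m,n)=(-5,-7) → π∥ = -5-7·τ ≈ -16.3262, π⊥ = -5-7·τ' ≈ -0.6738 ∉ [-1.5, -0.9) ⇒ out
candidate 5: (m,n)=(3,6) → π∥ = 3+6·τ ≈ 12.7082, π⊥ = 3+6·τ' ≈ -0.7082 ∉ [-1.5, -0.9) ⇒ out
candidate 6: (m,n)=(1,5) → π∥ = 1+5·τ ≈ 9.0902, π⊥ = 1+5·τ' ≈ -2.0902 ∉ [-1.5, -0.9) ⇒ out
candidate 7: (m,n)=(-7,-7) → π∥ = -7-7·τ ≈ -18.3262, π⊥ = -7-7·τ' ≈ -2.6738 ∉ [-1.5, -0.9) ⇒ out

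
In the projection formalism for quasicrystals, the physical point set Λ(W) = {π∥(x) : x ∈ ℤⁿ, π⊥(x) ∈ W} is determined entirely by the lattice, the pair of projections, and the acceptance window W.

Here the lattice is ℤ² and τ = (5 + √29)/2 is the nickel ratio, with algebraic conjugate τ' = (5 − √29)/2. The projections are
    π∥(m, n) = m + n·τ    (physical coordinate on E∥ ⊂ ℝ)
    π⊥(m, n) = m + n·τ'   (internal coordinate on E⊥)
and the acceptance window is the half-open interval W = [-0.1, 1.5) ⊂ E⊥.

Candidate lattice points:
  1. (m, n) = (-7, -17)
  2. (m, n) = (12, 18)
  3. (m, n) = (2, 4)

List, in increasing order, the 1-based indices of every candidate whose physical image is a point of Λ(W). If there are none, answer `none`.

3

Compute τ' = (5−√29)/2 = -0.192582, so π⊥(m,n) = m -0.192582·n.
[1] lift (-7,-17): star map gives -3.726099; window check -0.1 ≤ -3.726099 < 1.5 is false → out
[2] lift (12,18): star map gives 8.533517; window check -0.1 ≤ 8.533517 < 1.5 is false → out
[3] lift (2,4): star map gives 1.229670; window check -0.1 ≤ 1.229670 < 1.5 is true → IN Λ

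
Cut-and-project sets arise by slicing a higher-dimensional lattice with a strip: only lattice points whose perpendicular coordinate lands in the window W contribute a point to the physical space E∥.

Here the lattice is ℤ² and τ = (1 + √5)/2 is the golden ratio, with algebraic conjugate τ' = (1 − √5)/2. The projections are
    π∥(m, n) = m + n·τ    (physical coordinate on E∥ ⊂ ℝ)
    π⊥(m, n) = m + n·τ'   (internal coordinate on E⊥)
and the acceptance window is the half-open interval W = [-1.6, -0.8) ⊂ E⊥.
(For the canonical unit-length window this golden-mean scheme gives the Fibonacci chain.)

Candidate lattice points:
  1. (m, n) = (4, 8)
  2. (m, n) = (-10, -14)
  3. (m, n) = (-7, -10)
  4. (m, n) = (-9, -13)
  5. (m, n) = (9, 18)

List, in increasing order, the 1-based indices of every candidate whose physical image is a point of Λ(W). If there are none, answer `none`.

1, 2, 3, 4

τ' = (1−√5)/2 ≈ -0.618034.
#1 (4,8): internal coord 4 + (8)·τ' = -0.944272; -0.944272 ∈ [-1.6, -0.8) → IN Λ
#2 (-10,-14): internal coord -10 + (-14)·τ' = -1.347524; -1.347524 ∈ [-1.6, -0.8) → IN Λ
#3 (-7,-10): internal coord -7 + (-10)·τ' = -0.819660; -0.819660 ∈ [-1.6, -0.8) → IN Λ
#4 (-9,-13): internal coord -9 + (-13)·τ' = -0.965558; -0.965558 ∈ [-1.6, -0.8) → IN Λ
#5 (9,18): internal coord 9 + (18)·τ' = -2.124612; -2.124612 ∉ [-1.6, -0.8) → out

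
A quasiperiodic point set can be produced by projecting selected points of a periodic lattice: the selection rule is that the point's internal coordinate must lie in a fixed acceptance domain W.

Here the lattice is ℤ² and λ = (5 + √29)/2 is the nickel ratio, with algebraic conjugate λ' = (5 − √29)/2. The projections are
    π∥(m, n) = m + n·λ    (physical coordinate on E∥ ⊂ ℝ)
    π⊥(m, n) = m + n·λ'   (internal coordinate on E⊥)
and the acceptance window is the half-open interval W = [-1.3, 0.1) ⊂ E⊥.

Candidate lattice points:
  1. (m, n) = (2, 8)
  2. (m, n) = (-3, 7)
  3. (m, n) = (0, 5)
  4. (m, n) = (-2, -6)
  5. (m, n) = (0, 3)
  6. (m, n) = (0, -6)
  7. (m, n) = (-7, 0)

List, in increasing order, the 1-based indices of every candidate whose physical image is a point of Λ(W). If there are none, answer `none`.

Compute λ' = (5−√29)/2 = -0.19258, so π⊥(m,n) = m -0.19258·n.
candidate 1: (m,n)=(2,8) → π∥ = 2+8·λ ≈ 43.54066, π⊥ = 2+8·λ' ≈ 0.45934 ∉ [-1.3, 0.1) ⇒ out
candidate 2: (m,n)=(-3,7) → π∥ = -3+7·λ ≈ 33.34808, π⊥ = -3+7·λ' ≈ -4.34808 ∉ [-1.3, 0.1) ⇒ out
candidate 3: (m,n)=(0,5) → π∥ = 0+5·λ ≈ 25.96291, π⊥ = 0+5·λ' ≈ -0.96291 ∈ [-1.3, 0.1) ⇒ IN Λ
candidate 4: (m,n)=(-2,-6) → π∥ = -2-6·λ ≈ -33.15549, π⊥ = -2-6·λ' ≈ -0.84451 ∈ [-1.3, 0.1) ⇒ IN Λ
candidate 5: (m,n)=(0,3) → π∥ = 0+3·λ ≈ 15.57775, π⊥ = 0+3·λ' ≈ -0.57775 ∈ [-1.3, 0.1) ⇒ IN Λ
candidate 6: (m,n)=(0,-6) → π∥ = 0-6·λ ≈ -31.15549, π⊥ = 0-6·λ' ≈ 1.15549 ∉ [-1.3, 0.1) ⇒ out
candidate 7: (m,n)=(-7,0) → π∥ = -7+0·λ ≈ -7.00000, π⊥ = -7+0·λ' ≈ -7.00000 ∉ [-1.3, 0.1) ⇒ out

3, 4, 5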